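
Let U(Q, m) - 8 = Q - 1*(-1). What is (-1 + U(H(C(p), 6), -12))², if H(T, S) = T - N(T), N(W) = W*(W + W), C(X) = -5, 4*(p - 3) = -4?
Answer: 2209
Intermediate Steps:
p = 2 (p = 3 + (¼)*(-4) = 3 - 1 = 2)
N(W) = 2*W² (N(W) = W*(2*W) = 2*W²)
H(T, S) = T - 2*T²
U(Q, m) = 9 + Q (U(Q, m) = 8 + (Q - 1*(-1)) = 8 + (Q + 1) = 8 + (1 + Q) = 9 + Q)
(-1 + U(H(C(p), 6), -12))² = (-1 + (9 - 5*(1 - 2*(-5))))² = (-1 + (9 - 5*(1 + 10)))² = (-1 + (9 - 5*11))² = (-1 + (9 - 55))² = (-1 - 46)² = (-47)² = 2209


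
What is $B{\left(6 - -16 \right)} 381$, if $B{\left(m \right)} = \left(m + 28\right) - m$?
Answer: $10668$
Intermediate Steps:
$B{\left(m \right)} = 28$ ($B{\left(m \right)} = \left(28 + m\right) - m = 28$)
$B{\left(6 - -16 \right)} 381 = 28 \cdot 381 = 10668$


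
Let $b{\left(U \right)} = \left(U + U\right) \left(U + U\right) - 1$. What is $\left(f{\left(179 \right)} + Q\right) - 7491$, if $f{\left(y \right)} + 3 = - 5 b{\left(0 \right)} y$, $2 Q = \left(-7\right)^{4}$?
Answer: $- \frac{10797}{2} \approx -5398.5$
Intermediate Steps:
$b{\left(U \right)} = -1 + 4 U^{2}$ ($b{\left(U \right)} = 2 U 2 U - 1 = 4 U^{2} - 1 = -1 + 4 U^{2}$)
$Q = \frac{2401}{2}$ ($Q = \frac{\left(-7\right)^{4}}{2} = \frac{1}{2} \cdot 2401 = \frac{2401}{2} \approx 1200.5$)
$f{\left(y \right)} = -3 + 5 y$ ($f{\left(y \right)} = -3 + - 5 \left(-1 + 4 \cdot 0^{2}\right) y = -3 + - 5 \left(-1 + 4 \cdot 0\right) y = -3 + - 5 \left(-1 + 0\right) y = -3 + \left(-5\right) \left(-1\right) y = -3 + 5 y$)
$\left(f{\left(179 \right)} + Q\right) - 7491 = \left(\left(-3 + 5 \cdot 179\right) + \frac{2401}{2}\right) - 7491 = \left(\left(-3 + 895\right) + \frac{2401}{2}\right) + \left(-16468 + 8977\right) = \left(892 + \frac{2401}{2}\right) - 7491 = \frac{4185}{2} - 7491 = - \frac{10797}{2}$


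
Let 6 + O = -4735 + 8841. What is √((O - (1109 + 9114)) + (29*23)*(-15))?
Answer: 48*I*√7 ≈ 127.0*I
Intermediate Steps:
O = 4100 (O = -6 + (-4735 + 8841) = -6 + 4106 = 4100)
√((O - (1109 + 9114)) + (29*23)*(-15)) = √((4100 - (1109 + 9114)) + (29*23)*(-15)) = √((4100 - 1*10223) + 667*(-15)) = √((4100 - 10223) - 10005) = √(-6123 - 10005) = √(-16128) = 48*I*√7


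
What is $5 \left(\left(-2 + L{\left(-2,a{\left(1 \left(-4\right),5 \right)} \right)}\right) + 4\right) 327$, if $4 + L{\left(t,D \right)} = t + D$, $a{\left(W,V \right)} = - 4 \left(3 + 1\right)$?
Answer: $-32700$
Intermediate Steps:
$a{\left(W,V \right)} = -16$ ($a{\left(W,V \right)} = \left(-4\right) 4 = -16$)
$L{\left(t,D \right)} = -4 + D + t$ ($L{\left(t,D \right)} = -4 + \left(t + D\right) = -4 + \left(D + t\right) = -4 + D + t$)
$5 \left(\left(-2 + L{\left(-2,a{\left(1 \left(-4\right),5 \right)} \right)}\right) + 4\right) 327 = 5 \left(\left(-2 - 22\right) + 4\right) 327 = 5 \left(-24 + 4\right) 327 = 5 \left(-20\right) 327 = \left(-100\right) 327 = -32700$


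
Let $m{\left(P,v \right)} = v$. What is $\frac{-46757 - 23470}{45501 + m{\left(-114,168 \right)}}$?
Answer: $- \frac{23409}{15223} \approx -1.5377$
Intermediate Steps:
$\frac{-46757 - 23470}{45501 + m{\left(-114,168 \right)}} = \frac{-46757 - 23470}{45501 + 168} = - \frac{70227}{45669} = \left(-70227\right) \frac{1}{45669} = - \frac{23409}{15223}$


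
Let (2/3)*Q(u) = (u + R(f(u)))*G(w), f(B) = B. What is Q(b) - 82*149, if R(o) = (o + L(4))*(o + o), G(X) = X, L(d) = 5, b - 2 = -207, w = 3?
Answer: 711719/2 ≈ 3.5586e+5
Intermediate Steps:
b = -205 (b = 2 - 207 = -205)
R(o) = 2*o*(5 + o) (R(o) = (o + 5)*(o + o) = (5 + o)*(2*o) = 2*o*(5 + o))
Q(u) = 9*u/2 + 9*u*(5 + u) (Q(u) = 3*((u + 2*u*(5 + u))*3)/2 = 3*(3*u + 6*u*(5 + u))/2 = 9*u/2 + 9*u*(5 + u))
Q(b) - 82*149 = (9/2)*(-205)*(11 + 2*(-205)) - 82*149 = (9/2)*(-205)*(11 - 410) - 1*12218 = (9/2)*(-205)*(-399) - 12218 = 736155/2 - 12218 = 711719/2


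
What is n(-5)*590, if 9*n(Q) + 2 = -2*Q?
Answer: 4720/9 ≈ 524.44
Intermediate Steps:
n(Q) = -2/9 - 2*Q/9 (n(Q) = -2/9 + (-2*Q)/9 = -2/9 - 2*Q/9)
n(-5)*590 = (-2/9 - 2/9*(-5))*590 = (-2/9 + 10/9)*590 = (8/9)*590 = 4720/9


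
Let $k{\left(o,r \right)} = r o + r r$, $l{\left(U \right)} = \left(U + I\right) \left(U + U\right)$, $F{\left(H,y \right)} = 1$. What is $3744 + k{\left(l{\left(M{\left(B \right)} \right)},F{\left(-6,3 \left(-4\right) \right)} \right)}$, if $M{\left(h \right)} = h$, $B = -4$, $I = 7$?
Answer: $3721$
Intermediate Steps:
$l{\left(U \right)} = 2 U \left(7 + U\right)$ ($l{\left(U \right)} = \left(U + 7\right) \left(U + U\right) = \left(7 + U\right) 2 U = 2 U \left(7 + U\right)$)
$k{\left(o,r \right)} = r^{2} + o r$ ($k{\left(o,r \right)} = o r + r^{2} = r^{2} + o r$)
$3744 + k{\left(l{\left(M{\left(B \right)} \right)},F{\left(-6,3 \left(-4\right) \right)} \right)} = 3744 + 1 \left(2 \left(-4\right) \left(7 - 4\right) + 1\right) = 3744 + 1 \left(2 \left(-4\right) 3 + 1\right) = 3744 + 1 \left(-24 + 1\right) = 3744 + 1 \left(-23\right) = 3744 - 23 = 3721$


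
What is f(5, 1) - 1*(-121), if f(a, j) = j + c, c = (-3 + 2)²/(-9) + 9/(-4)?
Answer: 4307/36 ≈ 119.64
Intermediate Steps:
c = -85/36 (c = (-1)²*(-⅑) + 9*(-¼) = 1*(-⅑) - 9/4 = -⅑ - 9/4 = -85/36 ≈ -2.3611)
f(a, j) = -85/36 + j (f(a, j) = j - 85/36 = -85/36 + j)
f(5, 1) - 1*(-121) = (-85/36 + 1) - 1*(-121) = -49/36 + 121 = 4307/36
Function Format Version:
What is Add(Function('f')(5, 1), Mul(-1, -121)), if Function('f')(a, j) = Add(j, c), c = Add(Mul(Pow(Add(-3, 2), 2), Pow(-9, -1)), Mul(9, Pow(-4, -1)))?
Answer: Rational(4307, 36) ≈ 119.64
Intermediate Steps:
c = Rational(-85, 36) (c = Add(Mul(Pow(-1, 2), Rational(-1, 9)), Mul(9, Rational(-1, 4))) = Add(Mul(1, Rational(-1, 9)), Rational(-9, 4)) = Add(Rational(-1, 9), Rational(-9, 4)) = Rational(-85, 36) ≈ -2.3611)
Function('f')(a, j) = Add(Rational(-85, 36), j) (Function('f')(a, j) = Add(j, Rational(-85, 36)) = Add(Rational(-85, 36), j))
Add(Function('f')(5, 1), Mul(-1, -121)) = Add(Add(Rational(-85, 36), 1), Mul(-1, -121)) = Add(Rational(-49, 36), 121) = Rational(4307, 36)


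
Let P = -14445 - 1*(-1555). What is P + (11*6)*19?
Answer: -11636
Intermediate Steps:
P = -12890 (P = -14445 + 1555 = -12890)
P + (11*6)*19 = -12890 + (11*6)*19 = -12890 + 66*19 = -12890 + 1254 = -11636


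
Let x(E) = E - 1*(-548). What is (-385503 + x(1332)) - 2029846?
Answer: -2413469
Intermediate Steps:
x(E) = 548 + E (x(E) = E + 548 = 548 + E)
(-385503 + x(1332)) - 2029846 = (-385503 + (548 + 1332)) - 2029846 = (-385503 + 1880) - 2029846 = -383623 - 2029846 = -2413469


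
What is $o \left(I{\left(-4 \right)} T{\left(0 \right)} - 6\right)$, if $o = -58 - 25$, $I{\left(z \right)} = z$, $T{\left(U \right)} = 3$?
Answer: $1494$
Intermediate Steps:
$o = -83$
$o \left(I{\left(-4 \right)} T{\left(0 \right)} - 6\right) = - 83 \left(\left(-4\right) 3 - 6\right) = - 83 \left(-12 - 6\right) = \left(-83\right) \left(-18\right) = 1494$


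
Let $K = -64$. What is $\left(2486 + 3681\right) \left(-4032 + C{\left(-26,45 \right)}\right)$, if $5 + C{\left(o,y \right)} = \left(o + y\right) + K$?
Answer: $-25173694$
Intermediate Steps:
$C{\left(o,y \right)} = -69 + o + y$ ($C{\left(o,y \right)} = -5 - \left(64 - o - y\right) = -5 + \left(-64 + o + y\right) = -69 + o + y$)
$\left(2486 + 3681\right) \left(-4032 + C{\left(-26,45 \right)}\right) = \left(2486 + 3681\right) \left(-4032 - 50\right) = 6167 \left(-4032 - 50\right) = 6167 \left(-4082\right) = -25173694$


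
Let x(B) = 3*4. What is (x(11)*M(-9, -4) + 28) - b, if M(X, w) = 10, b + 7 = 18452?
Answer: -18297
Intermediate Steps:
x(B) = 12
b = 18445 (b = -7 + 18452 = 18445)
(x(11)*M(-9, -4) + 28) - b = (12*10 + 28) - 1*18445 = (120 + 28) - 18445 = 148 - 18445 = -18297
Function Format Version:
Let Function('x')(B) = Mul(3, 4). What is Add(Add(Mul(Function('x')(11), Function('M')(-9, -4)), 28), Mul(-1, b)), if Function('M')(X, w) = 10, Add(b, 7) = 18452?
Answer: -18297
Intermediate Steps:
Function('x')(B) = 12
b = 18445 (b = Add(-7, 18452) = 18445)
Add(Add(Mul(Function('x')(11), Function('M')(-9, -4)), 28), Mul(-1, b)) = Add(Add(Mul(12, 10), 28), Mul(-1, 18445)) = Add(Add(120, 28), -18445) = Add(148, -18445) = -18297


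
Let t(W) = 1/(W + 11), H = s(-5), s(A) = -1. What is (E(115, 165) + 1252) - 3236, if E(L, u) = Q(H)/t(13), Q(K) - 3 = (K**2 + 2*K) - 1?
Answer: -1960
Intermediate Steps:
H = -1
Q(K) = 2 + K**2 + 2*K (Q(K) = 3 + ((K**2 + 2*K) - 1) = 3 + (-1 + K**2 + 2*K) = 2 + K**2 + 2*K)
t(W) = 1/(11 + W)
E(L, u) = 24 (E(L, u) = (2 + (-1)**2 + 2*(-1))/(1/(11 + 13)) = (2 + 1 - 2)/(1/24) = 1/(1/24) = 1*24 = 24)
(E(115, 165) + 1252) - 3236 = (24 + 1252) - 3236 = 1276 - 3236 = -1960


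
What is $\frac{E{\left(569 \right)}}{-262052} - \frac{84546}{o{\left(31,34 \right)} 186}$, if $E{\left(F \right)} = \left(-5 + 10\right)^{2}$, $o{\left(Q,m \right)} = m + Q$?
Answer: $- \frac{3692625107}{528034780} \approx -6.9931$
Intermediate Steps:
$o{\left(Q,m \right)} = Q + m$
$E{\left(F \right)} = 25$ ($E{\left(F \right)} = 5^{2} = 25$)
$\frac{E{\left(569 \right)}}{-262052} - \frac{84546}{o{\left(31,34 \right)} 186} = \frac{25}{-262052} - \frac{84546}{\left(31 + 34\right) 186} = 25 \left(- \frac{1}{262052}\right) - \frac{84546}{65 \cdot 186} = - \frac{25}{262052} - \frac{84546}{12090} = - \frac{25}{262052} - \frac{14091}{2015} = - \frac{3692625107}{528034780}$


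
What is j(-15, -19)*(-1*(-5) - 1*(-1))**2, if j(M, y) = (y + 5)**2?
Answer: 7056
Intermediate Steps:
j(M, y) = (5 + y)**2
j(-15, -19)*(-1*(-5) - 1*(-1))**2 = (5 - 19)**2*(-1*(-5) - 1*(-1))**2 = (-14)**2*(5 + 1)**2 = 196*6**2 = 196*36 = 7056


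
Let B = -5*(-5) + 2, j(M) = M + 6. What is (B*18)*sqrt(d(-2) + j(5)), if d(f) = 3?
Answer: 486*sqrt(14) ≈ 1818.4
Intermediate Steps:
j(M) = 6 + M
B = 27 (B = 25 + 2 = 27)
(B*18)*sqrt(d(-2) + j(5)) = (27*18)*sqrt(3 + (6 + 5)) = 486*sqrt(3 + 11) = 486*sqrt(14)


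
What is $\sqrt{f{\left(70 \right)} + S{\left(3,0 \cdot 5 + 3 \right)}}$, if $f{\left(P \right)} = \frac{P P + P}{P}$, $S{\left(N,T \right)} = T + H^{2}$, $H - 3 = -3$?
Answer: $\sqrt{74} \approx 8.6023$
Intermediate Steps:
$H = 0$ ($H = 3 - 3 = 0$)
$S{\left(N,T \right)} = T$ ($S{\left(N,T \right)} = T + 0^{2} = T + 0 = T$)
$f{\left(P \right)} = \frac{P + P^{2}}{P}$ ($f{\left(P \right)} = \frac{P^{2} + P}{P} = \frac{P + P^{2}}{P}$)
$\sqrt{f{\left(70 \right)} + S{\left(3,0 \cdot 5 + 3 \right)}} = \sqrt{\left(1 + 70\right) + \left(0 \cdot 5 + 3\right)} = \sqrt{71 + \left(0 + 3\right)} = \sqrt{71 + 3} = \sqrt{74}$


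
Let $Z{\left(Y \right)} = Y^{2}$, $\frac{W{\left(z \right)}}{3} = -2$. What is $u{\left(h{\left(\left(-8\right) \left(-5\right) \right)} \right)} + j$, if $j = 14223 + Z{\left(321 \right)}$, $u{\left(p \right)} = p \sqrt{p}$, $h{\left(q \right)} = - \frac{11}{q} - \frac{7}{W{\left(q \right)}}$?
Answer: $117264 + \frac{107 \sqrt{3210}}{7200} \approx 1.1726 \cdot 10^{5}$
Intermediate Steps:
$W{\left(z \right)} = -6$ ($W{\left(z \right)} = 3 \left(-2\right) = -6$)
$h{\left(q \right)} = \frac{7}{6} - \frac{11}{q}$ ($h{\left(q \right)} = - \frac{11}{q} - \frac{7}{-6} = - \frac{11}{q} - - \frac{7}{6} = - \frac{11}{q} + \frac{7}{6} = \frac{7}{6} - \frac{11}{q}$)
$u{\left(p \right)} = p^{\frac{3}{2}}$
$j = 117264$ ($j = 14223 + 321^{2} = 14223 + 103041 = 117264$)
$u{\left(h{\left(\left(-8\right) \left(-5\right) \right)} \right)} + j = \left(\frac{7}{6} - \frac{11}{\left(-8\right) \left(-5\right)}\right)^{\frac{3}{2}} + 117264 = \left(\frac{7}{6} - \frac{11}{40}\right)^{\frac{3}{2}} + 117264 = \left(\frac{107}{120}\right)^{\frac{3}{2}} + 117264 = \frac{107 \sqrt{3210}}{7200} + 117264 = 117264 + \frac{107 \sqrt{3210}}{7200}$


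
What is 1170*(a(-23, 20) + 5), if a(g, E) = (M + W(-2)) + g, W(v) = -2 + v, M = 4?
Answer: -21060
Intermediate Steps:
a(g, E) = g (a(g, E) = (4 + (-2 - 2)) + g = (4 - 4) + g = 0 + g = g)
1170*(a(-23, 20) + 5) = 1170*(-23 + 5) = 1170*(-18) = -21060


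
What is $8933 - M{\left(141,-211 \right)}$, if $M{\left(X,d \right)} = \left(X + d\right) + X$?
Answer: $8862$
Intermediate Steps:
$M{\left(X,d \right)} = d + 2 X$
$8933 - M{\left(141,-211 \right)} = 8933 - \left(-211 + 2 \cdot 141\right) = 8933 - \left(-211 + 282\right) = 8933 - 71 = 8862$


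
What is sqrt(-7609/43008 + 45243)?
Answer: sqrt(1667831430)/192 ≈ 212.70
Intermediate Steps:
sqrt(-7609/43008 + 45243) = sqrt(-7609*1/43008 + 45243) = sqrt(-1087/6144 + 45243) = sqrt(277971905/6144) = sqrt(1667831430)/192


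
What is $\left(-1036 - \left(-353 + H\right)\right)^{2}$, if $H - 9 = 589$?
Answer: $1640961$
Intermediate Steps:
$H = 598$ ($H = 9 + 589 = 598$)
$\left(-1036 - \left(-353 + H\right)\right)^{2} = \left(-1036 + \left(353 - 598\right)\right)^{2} = \left(-1036 - 245\right)^{2} = \left(-1281\right)^{2} = 1640961$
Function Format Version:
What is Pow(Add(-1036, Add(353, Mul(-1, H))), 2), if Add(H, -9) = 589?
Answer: 1640961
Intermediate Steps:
H = 598 (H = Add(9, 589) = 598)
Pow(Add(-1036, Add(353, Mul(-1, H))), 2) = Pow(Add(-1036, Add(353, Mul(-1, 598))), 2) = Pow(Add(-1036, Add(353, -598)), 2) = Pow(Add(-1036, -245), 2) = Pow(-1281, 2) = 1640961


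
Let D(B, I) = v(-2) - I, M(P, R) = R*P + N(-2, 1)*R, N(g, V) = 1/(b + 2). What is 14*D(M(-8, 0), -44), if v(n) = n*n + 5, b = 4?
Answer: 742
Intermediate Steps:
N(g, V) = 1/6 (N(g, V) = 1/(4 + 2) = 1/6)
v(n) = 5 + n**2 (v(n) = n**2 + 5 = 5 + n**2)
M(P, R) = R/6 + P*R (M(P, R) = R*P + R/6 = P*R + R/6 = R/6 + P*R)
D(B, I) = 9 - I (D(B, I) = (5 + (-2)**2) - I = (5 + 4) - I = 9 - I)
14*D(M(-8, 0), -44) = 14*(9 - 1*(-44)) = 14*(9 + 44) = 14*53 = 742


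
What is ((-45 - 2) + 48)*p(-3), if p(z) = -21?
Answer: -21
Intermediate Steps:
((-45 - 2) + 48)*p(-3) = ((-45 - 2) + 48)*(-21) = (-47 + 48)*(-21) = 1*(-21) = -21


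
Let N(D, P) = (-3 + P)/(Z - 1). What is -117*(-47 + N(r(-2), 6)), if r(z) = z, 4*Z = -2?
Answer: 5733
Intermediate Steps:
Z = -½ (Z = (¼)*(-2) = -½ ≈ -0.50000)
N(D, P) = 2 - 2*P/3 (N(D, P) = (-3 + P)/(-½ - 1) = (-3 + P)/(-3/2) = (-3 + P)*(-⅔) = 2 - 2*P/3)
-117*(-47 + N(r(-2), 6)) = -117*(-47 + (2 - ⅔*6)) = -117*(-47 + (2 - 4)) = -117*(-47 - 2) = -117*(-49) = 5733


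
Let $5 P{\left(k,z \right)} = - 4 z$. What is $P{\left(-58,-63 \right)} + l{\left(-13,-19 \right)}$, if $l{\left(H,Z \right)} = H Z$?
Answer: $\frac{1487}{5} \approx 297.4$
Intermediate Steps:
$P{\left(k,z \right)} = - \frac{4 z}{5}$ ($P{\left(k,z \right)} = \frac{\left(-4\right) z}{5} = - \frac{4 z}{5}$)
$P{\left(-58,-63 \right)} + l{\left(-13,-19 \right)} = \left(- \frac{4}{5}\right) \left(-63\right) - -247 = \frac{252}{5} + 247 = \frac{1487}{5}$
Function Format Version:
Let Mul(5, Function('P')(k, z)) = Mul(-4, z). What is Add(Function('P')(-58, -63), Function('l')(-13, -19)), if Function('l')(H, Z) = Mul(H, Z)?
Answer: Rational(1487, 5) ≈ 297.40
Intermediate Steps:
Function('P')(k, z) = Mul(Rational(-4, 5), z) (Function('P')(k, z) = Mul(Rational(1, 5), Mul(-4, z)) = Mul(Rational(-4, 5), z))
Add(Function('P')(-58, -63), Function('l')(-13, -19)) = Add(Mul(Rational(-4, 5), -63), Mul(-13, -19)) = Add(Rational(252, 5), 247) = Rational(1487, 5)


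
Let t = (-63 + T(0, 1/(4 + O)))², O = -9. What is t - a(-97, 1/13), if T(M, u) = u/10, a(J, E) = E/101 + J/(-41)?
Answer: 534178639233/134582500 ≈ 3969.2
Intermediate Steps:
a(J, E) = -J/41 + E/101 (a(J, E) = E*(1/101) + J*(-1/41) = E/101 - J/41 = -J/41 + E/101)
T(M, u) = u/10 (T(M, u) = u*(⅒) = u/10)
t = 9928801/2500 (t = (-63 + 1/(10*(4 - 9)))² = (-63 + (⅒)/(-5))² = (-63 + (⅒)*(-⅕))² = (-63 - 1/50)² = (-3151/50)² = 9928801/2500 ≈ 3971.5)
t - a(-97, 1/13) = 9928801/2500 - (-1/41*(-97) + (1/101)/13) = 9928801/2500 - (97/41 + (1/101)*(1/13)) = 9928801/2500 - (97/41 + 1/1313) = 9928801/2500 - 1*127402/53833 = 9928801/2500 - 127402/53833 = 534178639233/134582500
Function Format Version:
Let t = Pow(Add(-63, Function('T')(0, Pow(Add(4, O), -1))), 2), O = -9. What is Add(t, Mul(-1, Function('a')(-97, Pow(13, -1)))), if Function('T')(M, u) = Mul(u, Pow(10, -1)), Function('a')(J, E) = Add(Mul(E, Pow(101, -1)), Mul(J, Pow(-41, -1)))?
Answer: Rational(534178639233, 134582500) ≈ 3969.2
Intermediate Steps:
Function('a')(J, E) = Add(Mul(Rational(-1, 41), J), Mul(Rational(1, 101), E)) (Function('a')(J, E) = Add(Mul(E, Rational(1, 101)), Mul(J, Rational(-1, 41))) = Add(Mul(Rational(1, 101), E), Mul(Rational(-1, 41), J)) = Add(Mul(Rational(-1, 41), J), Mul(Rational(1, 101), E)))
Function('T')(M, u) = Mul(Rational(1, 10), u) (Function('T')(M, u) = Mul(u, Rational(1, 10)) = Mul(Rational(1, 10), u))
t = Rational(9928801, 2500) (t = Pow(Add(-63, Mul(Rational(1, 10), Pow(Add(4, -9), -1))), 2) = Pow(Add(-63, Mul(Rational(1, 10), Pow(-5, -1))), 2) = Pow(Add(-63, Mul(Rational(1, 10), Rational(-1, 5))), 2) = Pow(Add(-63, Rational(-1, 50)), 2) = Pow(Rational(-3151, 50), 2) = Rational(9928801, 2500) ≈ 3971.5)
Add(t, Mul(-1, Function('a')(-97, Pow(13, -1)))) = Add(Rational(9928801, 2500), Mul(-1, Add(Mul(Rational(-1, 41), -97), Mul(Rational(1, 101), Pow(13, -1))))) = Add(Rational(9928801, 2500), Mul(-1, Add(Rational(97, 41), Mul(Rational(1, 101), Rational(1, 13))))) = Add(Rational(9928801, 2500), Mul(-1, Add(Rational(97, 41), Rational(1, 1313)))) = Add(Rational(9928801, 2500), Mul(-1, Rational(127402, 53833))) = Add(Rational(9928801, 2500), Rational(-127402, 53833)) = Rational(534178639233, 134582500)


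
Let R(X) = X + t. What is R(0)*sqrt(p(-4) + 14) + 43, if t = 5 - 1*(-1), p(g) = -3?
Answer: 43 + 6*sqrt(11) ≈ 62.900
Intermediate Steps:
t = 6 (t = 5 + 1 = 6)
R(X) = 6 + X (R(X) = X + 6 = 6 + X)
R(0)*sqrt(p(-4) + 14) + 43 = (6 + 0)*sqrt(-3 + 14) + 43 = 6*sqrt(11) + 43 = 43 + 6*sqrt(11)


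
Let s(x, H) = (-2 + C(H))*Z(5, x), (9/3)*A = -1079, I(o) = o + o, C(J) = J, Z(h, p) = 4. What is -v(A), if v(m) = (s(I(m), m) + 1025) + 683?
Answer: -784/3 ≈ -261.33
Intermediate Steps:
I(o) = 2*o
A = -1079/3 (A = (1/3)*(-1079) = -1079/3 ≈ -359.67)
s(x, H) = -8 + 4*H (s(x, H) = (-2 + H)*4 = -8 + 4*H)
v(m) = 1700 + 4*m (v(m) = ((-8 + 4*m) + 1025) + 683 = (1017 + 4*m) + 683 = 1700 + 4*m)
-v(A) = -(1700 + 4*(-1079/3)) = -(1700 - 4316/3) = -1*784/3 = -784/3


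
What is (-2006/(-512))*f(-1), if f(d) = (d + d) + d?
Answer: -3009/256 ≈ -11.754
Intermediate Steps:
f(d) = 3*d (f(d) = 2*d + d = 3*d)
(-2006/(-512))*f(-1) = (-2006/(-512))*(3*(-1)) = -2006*(-1/512)*(-3) = (1003/256)*(-3) = -3009/256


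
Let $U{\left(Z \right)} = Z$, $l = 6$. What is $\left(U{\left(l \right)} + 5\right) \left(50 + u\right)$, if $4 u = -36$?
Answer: $451$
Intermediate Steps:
$u = -9$ ($u = \frac{1}{4} \left(-36\right) = -9$)
$\left(U{\left(l \right)} + 5\right) \left(50 + u\right) = \left(6 + 5\right) \left(50 - 9\right) = 11 \cdot 41 = 451$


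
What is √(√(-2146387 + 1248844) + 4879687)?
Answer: √(4879687 + 3*I*√99727) ≈ 2209.0 + 0.21*I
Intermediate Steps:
√(√(-2146387 + 1248844) + 4879687) = √(√(-897543) + 4879687) = √(3*I*√99727 + 4879687) = √(4879687 + 3*I*√99727)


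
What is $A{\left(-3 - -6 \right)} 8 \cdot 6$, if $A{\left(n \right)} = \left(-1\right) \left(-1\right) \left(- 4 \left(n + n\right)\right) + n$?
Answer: $-1008$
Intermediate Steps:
$A{\left(n \right)} = - 7 n$ ($A{\left(n \right)} = 1 \left(- 4 \cdot 2 n\right) + n = 1 \left(- 8 n\right) + n = - 8 n + n = - 7 n$)
$A{\left(-3 - -6 \right)} 8 \cdot 6 = - 7 \left(-3 - -6\right) 8 \cdot 6 = - 7 \left(-3 + 6\right) 48 = \left(-7\right) 3 \cdot 48 = \left(-21\right) 48 = -1008$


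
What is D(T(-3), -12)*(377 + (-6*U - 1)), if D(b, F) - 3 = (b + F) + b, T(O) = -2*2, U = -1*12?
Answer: -7616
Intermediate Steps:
U = -12
T(O) = -4
D(b, F) = 3 + F + 2*b (D(b, F) = 3 + ((b + F) + b) = 3 + ((F + b) + b) = 3 + (F + 2*b) = 3 + F + 2*b)
D(T(-3), -12)*(377 + (-6*U - 1)) = (3 - 12 + 2*(-4))*(377 + (-6*(-12) - 1)) = (3 - 12 - 8)*(377 + (72 - 1)) = -17*(377 + 71) = -17*448 = -7616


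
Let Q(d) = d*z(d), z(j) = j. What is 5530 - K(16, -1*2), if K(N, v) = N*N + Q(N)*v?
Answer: 5786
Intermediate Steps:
Q(d) = d**2 (Q(d) = d*d = d**2)
K(N, v) = N**2 + v*N**2 (K(N, v) = N*N + N**2*v = N**2 + v*N**2)
5530 - K(16, -1*2) = 5530 - 16**2*(1 - 1*2) = 5530 - 256*(1 - 2) = 5530 - 256*(-1) = 5530 - 1*(-256) = 5530 + 256 = 5786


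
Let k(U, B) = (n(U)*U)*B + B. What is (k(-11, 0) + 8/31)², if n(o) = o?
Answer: 64/961 ≈ 0.066597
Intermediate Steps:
k(U, B) = B + B*U² (k(U, B) = (U*U)*B + B = U²*B + B = B*U² + B = B + B*U²)
(k(-11, 0) + 8/31)² = (0*(1 + (-11)²) + 8/31)² = (0*(1 + 121) + 8*(1/31))² = (0*122 + 8/31)² = (0 + 8/31)² = (8/31)² = 64/961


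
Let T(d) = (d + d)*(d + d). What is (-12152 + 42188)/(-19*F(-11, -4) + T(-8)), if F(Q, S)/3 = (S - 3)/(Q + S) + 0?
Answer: 150180/1147 ≈ 130.93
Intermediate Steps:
F(Q, S) = 3*(-3 + S)/(Q + S) (F(Q, S) = 3*((S - 3)/(Q + S) + 0) = 3*((-3 + S)/(Q + S) + 0) = 3*((-3 + S)/(Q + S)) = 3*(-3 + S)/(Q + S))
T(d) = 4*d² (T(d) = (2*d)*(2*d) = 4*d²)
(-12152 + 42188)/(-19*F(-11, -4) + T(-8)) = (-12152 + 42188)/(-57*(-3 - 4)/(-11 - 4) + 4*(-8)²) = 30036/(-57*(-7)/(-15) + 4*64) = 30036/(-57*(-1)*(-7)/15 + 256) = 30036/(-19*7/5 + 256) = 30036/(-133/5 + 256) = 30036/(1147/5) = 30036*(5/1147) = 150180/1147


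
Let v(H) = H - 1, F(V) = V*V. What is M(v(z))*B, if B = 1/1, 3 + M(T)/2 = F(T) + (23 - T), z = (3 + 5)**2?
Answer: 7852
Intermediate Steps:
F(V) = V**2
z = 64 (z = 8**2 = 64)
v(H) = -1 + H
M(T) = 40 - 2*T + 2*T**2 (M(T) = -6 + 2*(T**2 + (23 - T)) = -6 + 2*(23 + T**2 - T) = -6 + (46 - 2*T + 2*T**2) = 40 - 2*T + 2*T**2)
B = 1
M(v(z))*B = (40 - 2*(-1 + 64) + 2*(-1 + 64)**2)*1 = (40 - 2*63 + 2*63**2)*1 = (40 - 126 + 2*3969)*1 = (40 - 126 + 7938)*1 = 7852*1 = 7852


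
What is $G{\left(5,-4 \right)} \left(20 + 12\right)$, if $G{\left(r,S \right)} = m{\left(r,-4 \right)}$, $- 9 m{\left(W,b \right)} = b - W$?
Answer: $32$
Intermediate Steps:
$m{\left(W,b \right)} = - \frac{b}{9} + \frac{W}{9}$ ($m{\left(W,b \right)} = - \frac{b - W}{9} = - \frac{b}{9} + \frac{W}{9}$)
$G{\left(r,S \right)} = \frac{4}{9} + \frac{r}{9}$ ($G{\left(r,S \right)} = \left(- \frac{1}{9}\right) \left(-4\right) + \frac{r}{9} = \frac{4}{9} + \frac{r}{9}$)
$G{\left(5,-4 \right)} \left(20 + 12\right) = \left(\frac{4}{9} + \frac{1}{9} \cdot 5\right) \left(20 + 12\right) = \left(\frac{4}{9} + \frac{5}{9}\right) 32 = 1 \cdot 32 = 32$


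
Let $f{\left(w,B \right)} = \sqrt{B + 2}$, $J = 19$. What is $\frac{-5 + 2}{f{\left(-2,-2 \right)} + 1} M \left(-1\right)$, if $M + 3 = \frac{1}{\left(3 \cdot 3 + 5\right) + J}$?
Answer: $- \frac{98}{11} \approx -8.9091$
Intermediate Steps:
$f{\left(w,B \right)} = \sqrt{2 + B}$
$M = - \frac{98}{33}$ ($M = -3 + \frac{1}{\left(3 \cdot 3 + 5\right) + 19} = -3 + \frac{1}{\left(9 + 5\right) + 19} = -3 + \frac{1}{14 + 19} = -3 + \frac{1}{33} = - \frac{98}{33} \approx -2.9697$)
$\frac{-5 + 2}{f{\left(-2,-2 \right)} + 1} M \left(-1\right) = \frac{-5 + 2}{\sqrt{2 - 2} + 1} \left(- \frac{98}{33}\right) \left(-1\right) = - \frac{3}{\sqrt{0} + 1} \left(- \frac{98}{33}\right) \left(-1\right) = - \frac{3}{0 + 1} \left(- \frac{98}{33}\right) \left(-1\right) = - \frac{3}{1} \left(- \frac{98}{33}\right) \left(-1\right) = \left(-3\right) 1 \left(- \frac{98}{33}\right) \left(-1\right) = \left(-3\right) \left(- \frac{98}{33}\right) \left(-1\right) = \frac{98}{11} \left(-1\right) = - \frac{98}{11}$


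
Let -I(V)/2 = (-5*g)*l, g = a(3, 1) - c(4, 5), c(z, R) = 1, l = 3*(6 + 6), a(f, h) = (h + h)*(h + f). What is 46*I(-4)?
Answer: 115920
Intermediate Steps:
a(f, h) = 2*h*(f + h) (a(f, h) = (2*h)*(f + h) = 2*h*(f + h))
l = 36 (l = 3*12 = 36)
g = 7 (g = 2*1*(3 + 1) - 1*1 = 2*1*4 - 1 = 8 - 1 = 7)
I(V) = 2520 (I(V) = -2*(-5*7)*36 = -(-70)*36 = -2*(-1260) = 2520)
46*I(-4) = 46*2520 = 115920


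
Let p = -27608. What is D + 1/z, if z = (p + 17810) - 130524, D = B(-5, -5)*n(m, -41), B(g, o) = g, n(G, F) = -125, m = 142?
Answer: 87701249/140322 ≈ 625.00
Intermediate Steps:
D = 625 (D = -5*(-125) = 625)
z = -140322 (z = (-27608 + 17810) - 130524 = -9798 - 130524 = -140322)
D + 1/z = 625 + 1/(-140322) = 625 - 1/140322 = 87701249/140322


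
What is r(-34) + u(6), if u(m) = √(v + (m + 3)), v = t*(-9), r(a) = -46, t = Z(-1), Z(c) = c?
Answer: -46 + 3*√2 ≈ -41.757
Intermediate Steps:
t = -1
v = 9 (v = -1*(-9) = 9)
u(m) = √(12 + m) (u(m) = √(9 + (m + 3)) = √(9 + (3 + m)) = √(12 + m))
r(-34) + u(6) = -46 + √(12 + 6) = -46 + √18 = -46 + 3*√2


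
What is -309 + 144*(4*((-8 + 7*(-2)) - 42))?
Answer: -37173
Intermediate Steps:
-309 + 144*(4*((-8 + 7*(-2)) - 42)) = -309 + 144*(4*((-8 - 14) - 42)) = -309 + 144*(4*(-22 - 42)) = -309 + 144*(4*(-64)) = -309 + 144*(-256) = -309 - 36864 = -37173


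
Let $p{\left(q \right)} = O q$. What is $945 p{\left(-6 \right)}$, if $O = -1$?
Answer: $5670$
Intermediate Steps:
$p{\left(q \right)} = - q$
$945 p{\left(-6 \right)} = 945 \left(\left(-1\right) \left(-6\right)\right) = 945 \cdot 6 = 5670$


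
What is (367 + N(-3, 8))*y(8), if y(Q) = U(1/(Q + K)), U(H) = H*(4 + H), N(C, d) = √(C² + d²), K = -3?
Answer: 7707/25 + 21*√73/25 ≈ 315.46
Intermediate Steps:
y(Q) = (4 + 1/(-3 + Q))/(-3 + Q) (y(Q) = (4 + 1/(Q - 3))/(Q - 3) = (4 + 1/(-3 + Q))/(-3 + Q))
(367 + N(-3, 8))*y(8) = (367 + √((-3)² + 8²))*((-11 + 4*8)/(-3 + 8)²) = (367 + √(9 + 64))*((-11 + 32)/5²) = (367 + √73)*((1/25)*21) = (367 + √73)*(21/25) = 7707/25 + 21*√73/25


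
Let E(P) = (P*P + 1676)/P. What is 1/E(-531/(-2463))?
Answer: 145317/1129724045 ≈ 0.00012863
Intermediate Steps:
E(P) = (1676 + P²)/P (E(P) = (P² + 1676)/P = (1676 + P²)/P)
1/E(-531/(-2463)) = 1/(-531/(-2463) + 1676/((-531/(-2463)))) = 1/(-531*(-1/2463) + 1676/((-531*(-1/2463)))) = 1/(177/821 + 1676/(177/821)) = 1/(177/821 + 1676*(821/177)) = 1/(177/821 + 1375996/177) = 1/(1129724045/145317) = 145317/1129724045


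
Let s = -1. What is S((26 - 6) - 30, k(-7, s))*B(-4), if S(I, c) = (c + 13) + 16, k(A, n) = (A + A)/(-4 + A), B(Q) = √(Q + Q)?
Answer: 666*I*√2/11 ≈ 85.624*I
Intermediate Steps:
B(Q) = √2*√Q (B(Q) = √(2*Q) = √2*√Q)
k(A, n) = 2*A/(-4 + A) (k(A, n) = (2*A)/(-4 + A) = 2*A/(-4 + A))
S(I, c) = 29 + c (S(I, c) = (13 + c) + 16 = 29 + c)
S((26 - 6) - 30, k(-7, s))*B(-4) = (29 + 2*(-7)/(-4 - 7))*(√2*√(-4)) = (29 + 2*(-7)/(-11))*(√2*(2*I)) = (29 + 2*(-7)*(-1/11))*(2*I*√2) = (29 + 14/11)*(2*I*√2) = 333*(2*I*√2)/11 = 666*I*√2/11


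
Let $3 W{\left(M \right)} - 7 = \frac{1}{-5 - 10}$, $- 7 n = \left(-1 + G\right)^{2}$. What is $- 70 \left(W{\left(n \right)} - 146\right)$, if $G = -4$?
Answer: $\frac{90524}{9} \approx 10058.0$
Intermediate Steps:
$n = - \frac{25}{7}$ ($n = - \frac{\left(-1 - 4\right)^{2}}{7} = - \frac{\left(-5\right)^{2}}{7} = \left(- \frac{1}{7}\right) 25 = - \frac{25}{7} \approx -3.5714$)
$W{\left(M \right)} = \frac{104}{45}$ ($W{\left(M \right)} = \frac{7}{3} + \frac{1}{3 \left(-5 - 10\right)} = \frac{7}{3} + \frac{1}{3 \left(-15\right)} = \frac{7}{3} + \frac{1}{3} \left(- \frac{1}{15}\right) = \frac{7}{3} - \frac{1}{45} = \frac{104}{45}$)
$- 70 \left(W{\left(n \right)} - 146\right) = - 70 \left(\frac{104}{45} - 146\right) = \left(-70\right) \left(- \frac{6466}{45}\right) = \frac{90524}{9}$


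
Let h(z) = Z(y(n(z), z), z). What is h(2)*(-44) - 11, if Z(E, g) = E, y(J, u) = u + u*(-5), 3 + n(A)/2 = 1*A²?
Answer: 341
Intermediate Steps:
n(A) = -6 + 2*A² (n(A) = -6 + 2*(1*A²) = -6 + 2*A²)
y(J, u) = -4*u (y(J, u) = u - 5*u = -4*u)
h(z) = -4*z
h(2)*(-44) - 11 = -4*2*(-44) - 11 = -8*(-44) - 11 = 352 - 11 = 341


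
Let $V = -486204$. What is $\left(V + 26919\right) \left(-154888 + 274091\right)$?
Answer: $-54748149855$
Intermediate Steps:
$\left(V + 26919\right) \left(-154888 + 274091\right) = \left(-486204 + 26919\right) \left(-154888 + 274091\right) = \left(-459285\right) 119203 = -54748149855$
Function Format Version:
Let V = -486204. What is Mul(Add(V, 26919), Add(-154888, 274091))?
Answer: -54748149855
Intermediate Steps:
Mul(Add(V, 26919), Add(-154888, 274091)) = Mul(Add(-486204, 26919), Add(-154888, 274091)) = Mul(-459285, 119203) = -54748149855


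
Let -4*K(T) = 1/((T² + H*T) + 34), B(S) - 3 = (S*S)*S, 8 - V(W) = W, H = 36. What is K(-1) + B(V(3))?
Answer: 513/4 ≈ 128.25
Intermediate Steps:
V(W) = 8 - W
B(S) = 3 + S³ (B(S) = 3 + (S*S)*S = 3 + S²*S = 3 + S³)
K(T) = -1/(4*(34 + T² + 36*T)) (K(T) = -1/(4*((T² + 36*T) + 34)) = -1/(4*(34 + T² + 36*T)))
K(-1) + B(V(3)) = -1/(136 + 4*(-1)² + 144*(-1)) + (3 + (8 - 1*3)³) = -1/(136 + 4*1 - 144) + (3 + (8 - 3)³) = -1/(136 + 4 - 144) + (3 + 5³) = -1/(-4) + (3 + 125) = -1*(-¼) + 128 = ¼ + 128 = 513/4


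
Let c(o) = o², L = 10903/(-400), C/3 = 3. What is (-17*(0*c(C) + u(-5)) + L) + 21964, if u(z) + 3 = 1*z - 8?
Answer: 8883497/400 ≈ 22209.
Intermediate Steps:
C = 9 (C = 3*3 = 9)
L = -10903/400 (L = 10903*(-1/400) = -10903/400 ≈ -27.258)
u(z) = -11 + z (u(z) = -3 + (1*z - 8) = -3 + (z - 8) = -3 + (-8 + z) = -11 + z)
(-17*(0*c(C) + u(-5)) + L) + 21964 = (-17*(0*9² + (-11 - 5)) - 10903/400) + 21964 = (-17*(0*81 - 16) - 10903/400) + 21964 = (-17*(0 - 16) - 10903/400) + 21964 = (-17*(-16) - 10903/400) + 21964 = (272 - 10903/400) + 21964 = 97897/400 + 21964 = 8883497/400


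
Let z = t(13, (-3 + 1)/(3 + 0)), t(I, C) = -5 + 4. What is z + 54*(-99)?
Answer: -5347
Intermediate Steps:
t(I, C) = -1
z = -1
z + 54*(-99) = -1 + 54*(-99) = -1 - 5346 = -5347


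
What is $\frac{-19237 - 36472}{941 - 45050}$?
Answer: $\frac{1921}{1521} \approx 1.263$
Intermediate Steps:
$\frac{-19237 - 36472}{941 - 45050} = - \frac{55709}{-44109} = \left(-55709\right) \left(- \frac{1}{44109}\right) = \frac{1921}{1521}$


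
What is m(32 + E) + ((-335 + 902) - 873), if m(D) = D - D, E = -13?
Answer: -306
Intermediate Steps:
m(D) = 0
m(32 + E) + ((-335 + 902) - 873) = 0 + ((-335 + 902) - 873) = 0 + (567 - 873) = 0 - 306 = -306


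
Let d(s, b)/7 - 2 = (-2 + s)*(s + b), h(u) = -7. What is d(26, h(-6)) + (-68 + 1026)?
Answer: 4164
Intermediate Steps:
d(s, b) = 14 + 7*(-2 + s)*(b + s) (d(s, b) = 14 + 7*((-2 + s)*(s + b)) = 14 + 7*((-2 + s)*(b + s)) = 14 + 7*(-2 + s)*(b + s))
d(26, h(-6)) + (-68 + 1026) = (14 - 14*(-7) - 14*26 + 7*26² + 7*(-7)*26) + (-68 + 1026) = (14 + 98 - 364 + 7*676 - 1274) + 958 = (14 + 98 - 364 + 4732 - 1274) + 958 = 3206 + 958 = 4164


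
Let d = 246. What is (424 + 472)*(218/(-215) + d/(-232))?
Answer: -11588192/6235 ≈ -1858.6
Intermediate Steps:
(424 + 472)*(218/(-215) + d/(-232)) = (424 + 472)*(218/(-215) + 246/(-232)) = 896*(218*(-1/215) + 246*(-1/232)) = 896*(-218/215 - 123/116) = 896*(-51733/24940) = -11588192/6235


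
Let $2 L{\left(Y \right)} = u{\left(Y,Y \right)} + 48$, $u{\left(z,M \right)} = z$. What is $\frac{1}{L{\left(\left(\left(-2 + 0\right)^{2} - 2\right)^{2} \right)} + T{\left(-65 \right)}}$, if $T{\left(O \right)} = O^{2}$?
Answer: $\frac{1}{4251} \approx 0.00023524$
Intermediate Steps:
$L{\left(Y \right)} = 24 + \frac{Y}{2}$ ($L{\left(Y \right)} = \frac{Y + 48}{2} = \frac{48 + Y}{2} = 24 + \frac{Y}{2}$)
$\frac{1}{L{\left(\left(\left(-2 + 0\right)^{2} - 2\right)^{2} \right)} + T{\left(-65 \right)}} = \frac{1}{\left(24 + \frac{\left(\left(-2 + 0\right)^{2} - 2\right)^{2}}{2}\right) + \left(-65\right)^{2}} = \frac{1}{\left(24 + \frac{\left(\left(-2\right)^{2} - 2\right)^{2}}{2}\right) + 4225} = \frac{1}{\left(24 + \frac{\left(4 - 2\right)^{2}}{2}\right) + 4225} = \frac{1}{\left(24 + \frac{2^{2}}{2}\right) + 4225} = \frac{1}{\left(24 + \frac{1}{2} \cdot 4\right) + 4225} = \frac{1}{\left(24 + 2\right) + 4225} = \frac{1}{26 + 4225} = \frac{1}{4251}$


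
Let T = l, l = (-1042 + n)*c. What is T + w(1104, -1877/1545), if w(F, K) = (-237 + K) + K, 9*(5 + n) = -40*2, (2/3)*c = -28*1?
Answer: 68146711/1545 ≈ 44108.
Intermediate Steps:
c = -42 (c = 3*(-28*1)/2 = (3/2)*(-28) = -42)
n = -125/9 (n = -5 + (-40*2)/9 = -5 + (⅑)*(-80) = -5 - 80/9 = -125/9 ≈ -13.889)
w(F, K) = -237 + 2*K
l = 133042/3 (l = (-1042 - 125/9)*(-42) = -9503/9*(-42) = 133042/3 ≈ 44347.)
T = 133042/3 ≈ 44347.
T + w(1104, -1877/1545) = 133042/3 + (-237 + 2*(-1877/1545)) = 133042/3 + (-237 - 3754/1545) = 133042/3 - 369919/1545 = 68146711/1545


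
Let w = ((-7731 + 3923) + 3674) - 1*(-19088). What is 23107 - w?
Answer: 4153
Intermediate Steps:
w = 18954 (w = (-3808 + 3674) + 19088 = -134 + 19088 = 18954)
23107 - w = 23107 - 1*18954 = 23107 - 18954 = 4153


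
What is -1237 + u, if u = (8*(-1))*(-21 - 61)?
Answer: -581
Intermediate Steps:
u = 656 (u = -8*(-82) = 656)
-1237 + u = -1237 + 656 = -581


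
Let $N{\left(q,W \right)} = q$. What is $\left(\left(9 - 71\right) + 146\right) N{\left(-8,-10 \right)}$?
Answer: $-672$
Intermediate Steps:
$\left(\left(9 - 71\right) + 146\right) N{\left(-8,-10 \right)} = \left(\left(9 - 71\right) + 146\right) \left(-8\right) = \left(-62 + 146\right) \left(-8\right) = 84 \left(-8\right) = -672$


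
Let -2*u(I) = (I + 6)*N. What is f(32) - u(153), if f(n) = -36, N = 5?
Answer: 723/2 ≈ 361.50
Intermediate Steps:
u(I) = -15 - 5*I/2 (u(I) = -(I + 6)*5/2 = -(6 + I)*5/2 = -(30 + 5*I)/2 = -15 - 5*I/2)
f(32) - u(153) = -36 - (-15 - 5/2*153) = -36 - (-15 - 765/2) = -36 - 1*(-795/2) = -36 + 795/2 = 723/2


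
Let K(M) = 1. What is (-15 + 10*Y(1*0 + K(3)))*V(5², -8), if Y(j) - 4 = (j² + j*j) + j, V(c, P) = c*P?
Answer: -11000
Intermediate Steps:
V(c, P) = P*c
Y(j) = 4 + j + 2*j² (Y(j) = 4 + ((j² + j*j) + j) = 4 + ((j² + j²) + j) = 4 + (2*j² + j) = 4 + (j + 2*j²) = 4 + j + 2*j²)
(-15 + 10*Y(1*0 + K(3)))*V(5², -8) = (-15 + 10*(4 + (1*0 + 1) + 2*(1*0 + 1)²))*(-8*5²) = (-15 + 10*(4 + (0 + 1) + 2*(0 + 1)²))*(-8*25) = (-15 + 10*(4 + 1 + 2*1²))*(-200) = (-15 + 10*(4 + 1 + 2*1))*(-200) = (-15 + 10*(4 + 1 + 2))*(-200) = (-15 + 10*7)*(-200) = (-15 + 70)*(-200) = 55*(-200) = -11000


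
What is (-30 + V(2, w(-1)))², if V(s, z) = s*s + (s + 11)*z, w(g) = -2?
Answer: 2704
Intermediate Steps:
V(s, z) = s² + z*(11 + s) (V(s, z) = s² + (11 + s)*z = s² + z*(11 + s))
(-30 + V(2, w(-1)))² = (-30 + (2² + 11*(-2) + 2*(-2)))² = (-30 + (4 - 22 - 4))² = (-30 - 22)² = (-52)² = 2704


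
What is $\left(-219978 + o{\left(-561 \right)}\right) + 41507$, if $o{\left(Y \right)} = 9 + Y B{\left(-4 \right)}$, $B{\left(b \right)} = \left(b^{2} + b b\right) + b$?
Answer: $-194170$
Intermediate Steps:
$B{\left(b \right)} = b + 2 b^{2}$ ($B{\left(b \right)} = \left(b^{2} + b^{2}\right) + b = 2 b^{2} + b = b + 2 b^{2}$)
$o{\left(Y \right)} = 9 + 28 Y$ ($o{\left(Y \right)} = 9 + Y \left(- 4 \left(1 + 2 \left(-4\right)\right)\right) = 9 + Y \left(- 4 \left(1 - 8\right)\right) = 9 + Y \left(\left(-4\right) \left(-7\right)\right) = 9 + Y 28 = 9 + 28 Y$)
$\left(-219978 + o{\left(-561 \right)}\right) + 41507 = \left(-219978 + \left(9 + 28 \left(-561\right)\right)\right) + 41507 = \left(-219978 + \left(9 - 15708\right)\right) + 41507 = \left(-219978 - 15699\right) + 41507 = -235677 + 41507 = -194170$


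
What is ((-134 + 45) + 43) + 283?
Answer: 237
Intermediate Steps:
((-134 + 45) + 43) + 283 = (-89 + 43) + 283 = -46 + 283 = 237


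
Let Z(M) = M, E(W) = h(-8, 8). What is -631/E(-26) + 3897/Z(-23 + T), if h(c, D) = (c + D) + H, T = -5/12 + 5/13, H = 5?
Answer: -5306843/17965 ≈ -295.40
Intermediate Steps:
T = -5/156 (T = -5*1/12 + 5*(1/13) = -5/12 + 5/13 = -5/156 ≈ -0.032051)
h(c, D) = 5 + D + c (h(c, D) = (c + D) + 5 = (D + c) + 5 = 5 + D + c)
E(W) = 5 (E(W) = 5 + 8 - 8 = 5)
-631/E(-26) + 3897/Z(-23 + T) = -631/5 + 3897/(-23 - 5/156) = -631*1/5 + 3897/(-3593/156) = -631/5 + 3897*(-156/3593) = -631/5 - 607932/3593 = -5306843/17965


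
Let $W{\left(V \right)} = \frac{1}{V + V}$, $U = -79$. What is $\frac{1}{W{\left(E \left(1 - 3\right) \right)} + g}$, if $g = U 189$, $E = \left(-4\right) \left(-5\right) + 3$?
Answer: $- \frac{92}{1373653} \approx -6.6975 \cdot 10^{-5}$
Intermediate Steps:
$E = 23$ ($E = 20 + 3 = 23$)
$g = -14931$ ($g = \left(-79\right) 189 = -14931$)
$W{\left(V \right)} = \frac{1}{2 V}$
$\frac{1}{W{\left(E \left(1 - 3\right) \right)} + g} = \frac{1}{\frac{1}{2 \cdot 23 \left(1 - 3\right)} - 14931} = \frac{1}{\frac{1}{2 \cdot 23 \left(-2\right)} - 14931} = \frac{1}{\frac{1}{2 \left(-46\right)} - 14931} = \frac{1}{\frac{1}{2} \left(- \frac{1}{46}\right) - 14931} = \frac{1}{- \frac{1}{92} - 14931} = \frac{1}{- \frac{1373653}{92}} = - \frac{92}{1373653}$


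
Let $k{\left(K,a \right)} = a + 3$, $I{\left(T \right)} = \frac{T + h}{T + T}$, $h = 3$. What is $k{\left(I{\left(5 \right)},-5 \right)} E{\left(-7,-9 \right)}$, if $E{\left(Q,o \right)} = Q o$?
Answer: $-126$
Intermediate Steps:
$I{\left(T \right)} = \frac{3 + T}{2 T}$ ($I{\left(T \right)} = \frac{T + 3}{T + T} = \frac{3 + T}{2 T}$)
$k{\left(K,a \right)} = 3 + a$
$k{\left(I{\left(5 \right)},-5 \right)} E{\left(-7,-9 \right)} = \left(3 - 5\right) \left(\left(-7\right) \left(-9\right)\right) = \left(-2\right) 63 = -126$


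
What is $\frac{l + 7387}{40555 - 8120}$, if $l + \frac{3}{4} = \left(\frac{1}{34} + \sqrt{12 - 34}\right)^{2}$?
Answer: $\frac{4256537}{18747430} + \frac{i \sqrt{22}}{551395} \approx 0.22705 + 8.5065 \cdot 10^{-6} i$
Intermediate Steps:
$l = - \frac{3}{4} + \left(\frac{1}{34} + i \sqrt{22}\right)^{2}$ ($l = - \frac{3}{4} + \left(\frac{1}{34} + \sqrt{12 - 34}\right)^{2} = - \frac{3}{4} + \left(\frac{1}{34} + \sqrt{-22}\right)^{2} = - \frac{3}{4} + \left(\frac{1}{34} + i \sqrt{22}\right)^{2} \approx -22.749 + 0.27591 i$)
$\frac{l + 7387}{40555 - 8120} = \frac{\left(- \frac{13149}{578} + \frac{i \sqrt{22}}{17}\right) + 7387}{40555 - 8120} = \frac{\frac{4256537}{578} + \frac{i \sqrt{22}}{17}}{32435} = \left(\frac{4256537}{578} + \frac{i \sqrt{22}}{17}\right) \frac{1}{32435} = \frac{4256537}{18747430} + \frac{i \sqrt{22}}{551395}$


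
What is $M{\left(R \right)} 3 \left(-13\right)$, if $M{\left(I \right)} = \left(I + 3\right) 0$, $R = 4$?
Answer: $0$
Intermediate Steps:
$M{\left(I \right)} = 0$ ($M{\left(I \right)} = \left(3 + I\right) 0 = 0$)
$M{\left(R \right)} 3 \left(-13\right) = 0 \cdot 3 \left(-13\right) = 0 \left(-39\right) = 0$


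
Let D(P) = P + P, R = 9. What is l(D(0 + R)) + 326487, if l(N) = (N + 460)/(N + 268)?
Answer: 46687880/143 ≈ 3.2649e+5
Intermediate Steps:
D(P) = 2*P
l(N) = (460 + N)/(268 + N)
l(D(0 + R)) + 326487 = (460 + 2*(0 + 9))/(268 + 2*(0 + 9)) + 326487 = (460 + 2*9)/(268 + 2*9) + 326487 = (460 + 18)/(268 + 18) + 326487 = 478/286 + 326487 = (1/286)*478 + 326487 = 239/143 + 326487 = 46687880/143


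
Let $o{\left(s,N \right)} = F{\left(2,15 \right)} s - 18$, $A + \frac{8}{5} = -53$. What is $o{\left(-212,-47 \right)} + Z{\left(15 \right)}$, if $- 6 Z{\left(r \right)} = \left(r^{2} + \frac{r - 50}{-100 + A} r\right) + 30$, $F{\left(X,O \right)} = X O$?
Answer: $- \frac{4963484}{773} \approx -6421.1$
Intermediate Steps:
$A = - \frac{273}{5}$ ($A = - \frac{8}{5} - 53 = - \frac{273}{5} \approx -54.6$)
$F{\left(X,O \right)} = O X$
$o{\left(s,N \right)} = -18 + 30 s$ ($o{\left(s,N \right)} = 15 \cdot 2 s - 18 = 30 s - 18 = -18 + 30 s$)
$Z{\left(r \right)} = -5 - \frac{r^{2}}{6} - \frac{r \left(\frac{250}{773} - \frac{5 r}{773}\right)}{6}$ ($Z{\left(r \right)} = - \frac{\left(r^{2} + \frac{r - 50}{-100 - \frac{273}{5}} r\right) + 30}{6} = - \frac{\left(r^{2} + \frac{-50 + r}{- \frac{773}{5}} r\right) + 30}{6} = - \frac{\left(r^{2} + \left(-50 + r\right) \left(- \frac{5}{773}\right) r\right) + 30}{6} = - \frac{\left(r^{2} + \left(\frac{250}{773} - \frac{5 r}{773}\right) r\right) + 30}{6} = - \frac{\left(r^{2} + r \left(\frac{250}{773} - \frac{5 r}{773}\right)\right) + 30}{6} = - \frac{30 + r^{2} + r \left(\frac{250}{773} - \frac{5 r}{773}\right)}{6} = -5 - \frac{r^{2}}{6} - \frac{r \left(\frac{250}{773} - \frac{5 r}{773}\right)}{6}$)
$o{\left(-212,-47 \right)} + Z{\left(15 \right)} = \left(-18 + 30 \left(-212\right)\right) - \left(\frac{4490}{773} + \frac{28800}{773}\right) = \left(-18 - 6360\right) - \frac{33290}{773} = -6378 - \frac{33290}{773} = - \frac{4963484}{773}$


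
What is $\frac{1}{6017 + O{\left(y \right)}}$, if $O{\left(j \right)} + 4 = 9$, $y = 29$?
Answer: $\frac{1}{6022} \approx 0.00016606$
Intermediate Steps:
$O{\left(j \right)} = 5$ ($O{\left(j \right)} = -4 + 9 = 5$)
$\frac{1}{6017 + O{\left(y \right)}} = \frac{1}{6017 + 5} = \frac{1}{6022}$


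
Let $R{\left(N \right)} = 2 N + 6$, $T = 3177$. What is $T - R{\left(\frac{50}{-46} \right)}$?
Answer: $\frac{72983}{23} \approx 3173.2$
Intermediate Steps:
$R{\left(N \right)} = 6 + 2 N$
$T - R{\left(\frac{50}{-46} \right)} = 3177 - \left(6 + 2 \frac{50}{-46}\right) = 3177 - \left(6 + 2 \cdot 50 \left(- \frac{1}{46}\right)\right) = 3177 - \left(6 + 2 \left(- \frac{25}{23}\right)\right) = 3177 - \left(6 - \frac{50}{23}\right) = 3177 - \frac{88}{23} = \frac{72983}{23}$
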